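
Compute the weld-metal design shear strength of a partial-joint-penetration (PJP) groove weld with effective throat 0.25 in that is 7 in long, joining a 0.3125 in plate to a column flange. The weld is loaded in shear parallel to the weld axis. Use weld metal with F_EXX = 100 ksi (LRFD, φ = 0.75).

φR_n ≈ 78.8 kip

Effective throat (given) t_e = 0.25 in.
A_we = 0.25 × 7 = 1.75 in².
F_nw = 0.6 F_EXX = 60 ksi.
φR_n = 0.75 × 60 × 1.75 = 78.75 kip.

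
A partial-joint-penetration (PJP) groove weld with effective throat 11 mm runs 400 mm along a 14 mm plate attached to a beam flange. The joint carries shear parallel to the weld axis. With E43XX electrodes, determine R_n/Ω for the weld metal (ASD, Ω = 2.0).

E43XX → F_EXX = 430 MPa.
Effective throat (given) t_e = 11 mm.
A_we = 11 × 400 = 4400 mm².
F_nw = 0.6 F_EXX = 258 MPa.
R_n/Ω = (258 × 4400) / 2.0 × 10⁻³ = 567.6 kN.

R_n/Ω ≈ 568 kN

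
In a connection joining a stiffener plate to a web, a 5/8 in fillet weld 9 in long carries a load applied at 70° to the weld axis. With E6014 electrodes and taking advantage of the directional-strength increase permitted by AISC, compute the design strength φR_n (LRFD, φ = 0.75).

φR_n ≈ 156 kip

E60XX → F_EXX = 60 ksi.
t_e = 0.707 × 0.625 = 0.4419 in; A_we = 0.4419 × 9 = 3.977 in².
Directional factor: 1.0 + 0.5 sin^1.5(70°) = 1.455.
F_nw = 0.6 × 60 × 1.455 = 52.4 ksi.
φR_n = 0.75 × 52.4 × 3.977 = 156.3 kip.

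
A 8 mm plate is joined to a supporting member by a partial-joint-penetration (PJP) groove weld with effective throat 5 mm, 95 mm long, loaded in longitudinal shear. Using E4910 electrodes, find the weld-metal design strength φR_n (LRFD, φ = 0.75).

φR_n ≈ 105 kN

E49XX → F_EXX = 490 MPa.
Effective throat (given) t_e = 5 mm.
A_we = 5 × 95 = 475 mm².
F_nw = 0.6 F_EXX = 294 MPa.
φR_n = 0.75 × 294 × 475 × 10⁻³ = 104.7 kN.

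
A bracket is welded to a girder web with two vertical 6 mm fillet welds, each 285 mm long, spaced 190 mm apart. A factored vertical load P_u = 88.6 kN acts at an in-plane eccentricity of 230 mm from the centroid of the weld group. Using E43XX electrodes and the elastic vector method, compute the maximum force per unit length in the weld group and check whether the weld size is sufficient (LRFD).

E43XX → F_EXX = 430 MPa.
Total weld length L_w = 570 mm. Treat welds as unit-width lines.
Polar moment about centroid: J = 2[d³/12 + d(b/2)²] = 2[285³/12 + 285×95²] = 9002000 mm³.
Direct shear f_v = P/L_w = 88.6×10³ / 570 = 155.4 N/mm (vertical).
Torsion M = P·e = 88.6×10³ × 230 = 20378000 N·mm.
Critical point at (x, y) = (95, 142.5) from centroid. f_tx = M·y/J = 322.6 N/mm; f_ty = M·x/J = 215 N/mm.
Resultant f_max = √[f_tx² + (f_v + f_ty)²] = √[322.6² + (155.4 + 215)²] = 491.2 N/mm.
Capacity per unit length: φr_n = 0.75 × 0.6 × 430 × (0.707 × 6) = 820.8 N/mm.
491.2 ≤ 820.8 → adequate.

f_max ≈ 491 N/mm; adequate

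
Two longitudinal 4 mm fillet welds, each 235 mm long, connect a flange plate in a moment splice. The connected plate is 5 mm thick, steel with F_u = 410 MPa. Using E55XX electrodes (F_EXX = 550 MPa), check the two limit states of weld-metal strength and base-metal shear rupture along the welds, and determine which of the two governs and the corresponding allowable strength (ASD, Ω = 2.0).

t_e = 0.707 × 4 = 2.828 mm; L = 470 mm.
Weld metal: R_n/Ω = (1/2.0) × 0.6 × 550 × 2.828 × 470 × 10⁻³ = 219.3 kN.
Base metal (shear rupture): R_n/Ω = (1/2.0) × 0.6 × 410 × 5 × 470 × 10⁻³ = 289.1 kN.
Governing: weld metal.

R_n/Ω ≈ 219 kN (weld metal governs)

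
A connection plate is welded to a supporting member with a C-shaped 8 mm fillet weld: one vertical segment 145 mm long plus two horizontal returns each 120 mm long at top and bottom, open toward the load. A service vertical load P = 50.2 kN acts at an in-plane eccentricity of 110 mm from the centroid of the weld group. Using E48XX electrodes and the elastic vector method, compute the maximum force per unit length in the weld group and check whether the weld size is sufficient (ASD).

E48XX → F_EXX = 480 MPa.
Total weld length L_w = 385 mm. Treat welds as unit-width lines.
Centroid: x̄ = 2×120×60 / 385 = 37.4 mm from the vertical weld.
Polar moment about centroid: J = I_x + I_y = [145³/12 + 2×120×72.5²] + [145×37.4² + 2(120³/12 + 120×22.6²)] = 2129000 mm³.
Direct shear f_v = P/L_w = 50.2×10³ / 385 = 130.4 N/mm (vertical).
Torsion M = P·e = 50.2×10³ × 110 = 5522000 N·mm.
Critical point at (x, y) = (82.6, 72.5) from centroid. f_tx = M·y/J = 188 N/mm; f_ty = M·x/J = 214.2 N/mm.
Resultant f_max = √[f_tx² + (f_v + f_ty)²] = √[188² + (130.4 + 214.2)²] = 392.6 N/mm.
Capacity per unit length: r_n/Ω = (1/2.0) × 0.6 × 480 × (0.707 × 8) = 814.5 N/mm.
392.6 ≤ 814.5 → adequate.

f_max ≈ 393 N/mm; adequate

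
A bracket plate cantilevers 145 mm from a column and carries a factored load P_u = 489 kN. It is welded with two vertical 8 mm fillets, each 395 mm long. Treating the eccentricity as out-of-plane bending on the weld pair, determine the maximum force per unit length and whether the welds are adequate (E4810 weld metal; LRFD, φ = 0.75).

f_max ≈ 1500 N/mm; NOT adequate

E48XX → F_EXX = 480 MPa.
L_w = 2 × 395 = 790 mm; section modulus (unit throat) S = 2 × L²/6 = 52010 mm².
Direct shear f_v = P/L_w = 489×10³/790 = 619 N/mm.
Moment M = P × e = 489×10³ × 145 = 70905000 N·mm; bending f_b = M/S = 1363 N/mm.
f_max = √(f_v² + f_b²) = √(619² + 1363²) = 1497 N/mm.
φr_n = 0.75 × 0.6 × 480 × (0.707 × 8) = 1222 N/mm → NOT adequate.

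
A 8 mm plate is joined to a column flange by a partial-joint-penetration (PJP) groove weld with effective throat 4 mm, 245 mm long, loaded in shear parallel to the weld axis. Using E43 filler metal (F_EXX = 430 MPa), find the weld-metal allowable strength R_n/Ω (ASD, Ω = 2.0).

Effective throat (given) t_e = 4 mm.
A_we = 4 × 245 = 980 mm².
F_nw = 0.6 F_EXX = 258 MPa.
R_n/Ω = (258 × 980) / 2.0 × 10⁻³ = 126.4 kN.

R_n/Ω ≈ 126 kN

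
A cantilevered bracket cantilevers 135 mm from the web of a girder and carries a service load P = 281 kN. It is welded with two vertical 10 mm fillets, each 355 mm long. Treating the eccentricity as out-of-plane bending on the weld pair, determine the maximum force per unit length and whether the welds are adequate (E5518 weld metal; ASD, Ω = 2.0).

E55XX → F_EXX = 550 MPa.
L_w = 2 × 355 = 710 mm; section modulus (unit throat) S = 2 × L²/6 = 42010 mm².
Direct shear f_v = P/L_w = 281×10³/710 = 395.8 N/mm.
Moment M = P × e = 281×10³ × 135 = 37935000 N·mm; bending f_b = M/S = 903 N/mm.
f_max = √(f_v² + f_b²) = √(395.8² + 903²) = 986 N/mm.
r_n/Ω = (1/2.0) × 0.6 × 550 × (0.707 × 10) = 1167 N/mm → adequate.

f_max ≈ 986 N/mm; adequate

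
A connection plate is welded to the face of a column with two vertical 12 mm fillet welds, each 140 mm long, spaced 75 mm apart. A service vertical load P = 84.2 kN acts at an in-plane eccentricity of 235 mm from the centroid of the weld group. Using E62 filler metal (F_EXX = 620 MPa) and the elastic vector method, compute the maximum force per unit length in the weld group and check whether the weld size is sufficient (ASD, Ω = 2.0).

f_max ≈ 2010 N/mm; NOT adequate

Total weld length L_w = 280 mm. Treat welds as unit-width lines.
Polar moment about centroid: J = 2[d³/12 + d(b/2)²] = 2[140³/12 + 140×37.5²] = 851100 mm³.
Direct shear f_v = P/L_w = 84.2×10³ / 280 = 300.7 N/mm (vertical).
Torsion M = P·e = 84.2×10³ × 235 = 19787000 N·mm.
Critical point at (x, y) = (37.5, 70) from centroid. f_tx = M·y/J = 1627 N/mm; f_ty = M·x/J = 871.8 N/mm.
Resultant f_max = √[f_tx² + (f_v + f_ty)²] = √[1627² + (300.7 + 871.8)²] = 2006 N/mm.
Capacity per unit length: r_n/Ω = (1/2.0) × 0.6 × 620 × (0.707 × 12) = 1578 N/mm.
2006 > 1578 → NOT adequate.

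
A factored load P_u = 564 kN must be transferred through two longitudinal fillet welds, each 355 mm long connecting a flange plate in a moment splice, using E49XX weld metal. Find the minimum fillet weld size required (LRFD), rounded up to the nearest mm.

E49XX → F_EXX = 490 MPa.
Total weld length L = 710 mm.
Required throat t_e = P_u / (φ × 0.6 F_EXX × L) = 564 / (0.75 × 0.6 × 490 × 710 × 10⁻³) = 3.603 mm.
Required leg w = t_e / 0.707 = 5.096 mm → use 6 mm.

w = 6 mm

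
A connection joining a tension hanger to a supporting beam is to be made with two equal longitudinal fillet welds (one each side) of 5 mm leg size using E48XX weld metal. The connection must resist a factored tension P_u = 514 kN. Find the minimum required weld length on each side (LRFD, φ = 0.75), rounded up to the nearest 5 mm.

E48XX → F_EXX = 480 MPa.
Throat t_e = 0.707 × 5 = 3.535 mm.
φr_n = 0.75 × 0.6 × 480 × 3.535 × 10⁻³ = 0.7636 kN/mm.
L_req = P_u / φr_n = 514 / 0.7636 = 673.2 mm total.
Per side: 673.2 / 2 = 336.6 mm.
Round up → use L = 340 mm on each side.

L = 340 mm on each side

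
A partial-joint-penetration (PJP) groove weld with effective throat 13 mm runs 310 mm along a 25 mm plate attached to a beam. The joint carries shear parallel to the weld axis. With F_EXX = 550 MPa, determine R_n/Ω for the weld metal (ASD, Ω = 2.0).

R_n/Ω ≈ 665 kN

Effective throat (given) t_e = 13 mm.
A_we = 13 × 310 = 4030 mm².
F_nw = 0.6 F_EXX = 330 MPa.
R_n/Ω = (330 × 4030) / 2.0 × 10⁻³ = 665 kN.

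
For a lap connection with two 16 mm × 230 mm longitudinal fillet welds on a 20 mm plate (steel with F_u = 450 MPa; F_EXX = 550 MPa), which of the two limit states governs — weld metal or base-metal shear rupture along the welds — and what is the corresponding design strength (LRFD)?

t_e = 0.707 × 16 = 11.31 mm; L = 460 mm.
Weld metal: φR_n = 0.75 × 0.6 × 550 × 11.31 × 460 × 10⁻³ = 1288 kN.
Base metal (shear rupture): φR_n = 0.75 × 0.6 × 450 × 20 × 460 × 10⁻³ = 1863 kN.
Governing: weld metal.

φR_n ≈ 1290 kN (weld metal governs)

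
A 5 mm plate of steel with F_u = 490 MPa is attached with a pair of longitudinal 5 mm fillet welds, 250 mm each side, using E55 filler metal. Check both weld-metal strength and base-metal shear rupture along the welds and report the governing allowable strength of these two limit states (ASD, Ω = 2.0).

E55XX → F_EXX = 550 MPa.
t_e = 0.707 × 5 = 3.535 mm; L = 500 mm.
Weld metal: R_n/Ω = (1/2.0) × 0.6 × 550 × 3.535 × 500 × 10⁻³ = 291.6 kN.
Base metal (shear rupture): R_n/Ω = (1/2.0) × 0.6 × 490 × 5 × 500 × 10⁻³ = 367.5 kN.
Governing: weld metal.

R_n/Ω ≈ 292 kN (weld metal governs)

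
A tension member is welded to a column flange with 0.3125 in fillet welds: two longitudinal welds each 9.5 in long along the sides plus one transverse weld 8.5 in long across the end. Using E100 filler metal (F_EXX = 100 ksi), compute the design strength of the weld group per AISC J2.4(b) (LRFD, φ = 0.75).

t_e = 0.707 × 0.3125 = 0.2209 in.
R_nwl = 0.6 × 100 × 0.2209 × 19 = 251.9 kip (longitudinal, 2 welds).
R_nwt = 0.6 × 100 × 0.2209 × 8.5 = 112.7 kip (transverse, base value).
(i) R_nwl + R_nwt = 364.5 kip; (ii) 0.85 R_nwl + 1.5 R_nwt = 383.1 kip.
R_n = max = 383.1 kip [governs: (ii)]; φR_n = 287.3 kip.

φR_n ≈ 287 kip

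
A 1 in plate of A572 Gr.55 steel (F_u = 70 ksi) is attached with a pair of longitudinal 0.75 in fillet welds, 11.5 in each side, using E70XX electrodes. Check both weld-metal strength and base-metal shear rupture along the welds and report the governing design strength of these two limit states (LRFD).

E70XX → F_EXX = 70 ksi.
t_e = 0.707 × 0.75 = 0.5302 in; L = 23 in.
Weld metal: φR_n = 0.75 × 0.6 × 70 × 0.5302 × 23 = 384.2 kip.
Base metal (shear rupture): φR_n = 0.75 × 0.6 × 70 × 1 × 23 = 724.5 kip.
Governing: weld metal.

φR_n ≈ 384 kip (weld metal governs)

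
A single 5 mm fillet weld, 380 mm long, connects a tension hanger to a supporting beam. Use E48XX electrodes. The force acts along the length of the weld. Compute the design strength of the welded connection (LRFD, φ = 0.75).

φR_n ≈ 290 kN

E48XX → F_EXX = 480 MPa.
Effective throat t_e = 0.707 × 5 = 3.535 mm.
Total length L = 380 mm; A_we = 3.535 × 380 = 1343 mm².
F_nw = 0.6 F_EXX = 0.6 × 480 = 288 MPa.
φR_n = 0.75 × 288 × 1343 × 10⁻³ = 290.2 kN.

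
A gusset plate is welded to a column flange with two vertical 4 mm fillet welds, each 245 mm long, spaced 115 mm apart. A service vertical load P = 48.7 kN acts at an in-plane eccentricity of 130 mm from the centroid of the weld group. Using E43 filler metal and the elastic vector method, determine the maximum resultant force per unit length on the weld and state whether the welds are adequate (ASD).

E43XX → F_EXX = 430 MPa.
Total weld length L_w = 490 mm. Treat welds as unit-width lines.
Polar moment about centroid: J = 2[d³/12 + d(b/2)²] = 2[245³/12 + 245×57.5²] = 4071000 mm³.
Direct shear f_v = P/L_w = 48.7×10³ / 490 = 99.39 N/mm (vertical).
Torsion M = P·e = 48.7×10³ × 130 = 6331000 N·mm.
Critical point at (x, y) = (57.5, 122.5) from centroid. f_tx = M·y/J = 190.5 N/mm; f_ty = M·x/J = 89.42 N/mm.
Resultant f_max = √[f_tx² + (f_v + f_ty)²] = √[190.5² + (99.39 + 89.42)²] = 268.2 N/mm.
Capacity per unit length: r_n/Ω = (1/2.0) × 0.6 × 430 × (0.707 × 4) = 364.8 N/mm.
268.2 ≤ 364.8 → adequate.

f_max ≈ 268 N/mm; adequate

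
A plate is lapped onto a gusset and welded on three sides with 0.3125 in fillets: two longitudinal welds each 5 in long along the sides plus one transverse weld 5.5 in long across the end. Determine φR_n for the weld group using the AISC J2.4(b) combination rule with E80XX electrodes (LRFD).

φR_n ≈ 133 kip

E80XX → F_EXX = 80 ksi.
t_e = 0.707 × 0.3125 = 0.2209 in.
R_nwl = 0.6 × 80 × 0.2209 × 10 = 106 kip (longitudinal, 2 welds).
R_nwt = 0.6 × 80 × 0.2209 × 5.5 = 58.33 kip (transverse, base value).
(i) R_nwl + R_nwt = 164.4 kip; (ii) 0.85 R_nwl + 1.5 R_nwt = 177.6 kip.
R_n = max = 177.6 kip [governs: (ii)]; φR_n = 133.2 kip.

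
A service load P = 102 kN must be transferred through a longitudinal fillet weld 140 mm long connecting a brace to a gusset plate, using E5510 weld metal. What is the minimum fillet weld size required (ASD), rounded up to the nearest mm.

w = 7 mm

E55XX → F_EXX = 550 MPa.
Total weld length L = 140 mm.
Required throat t_e = P × Ω / (0.6 F_EXX × L) = 102 × 2.0 / (0.6 × 550 × 140 × 10⁻³) = 4.416 mm.
Required leg w = t_e / 0.707 = 6.246 mm → use 7 mm.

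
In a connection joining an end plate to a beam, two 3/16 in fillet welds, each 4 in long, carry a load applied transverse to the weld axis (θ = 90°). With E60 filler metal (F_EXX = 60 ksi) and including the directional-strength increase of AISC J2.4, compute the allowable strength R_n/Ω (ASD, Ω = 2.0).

t_e = 0.707 × 0.1875 = 0.1326 in; A_we = 0.1326 × 8 = 1.06 in².
Directional factor: 1.0 + 0.5 sin^1.5(90°) = 1.5.
F_nw = 0.6 × 60 × 1.5 = 54 ksi.
R_n/Ω = (54 × 1.06) / 2.0 = 28.63 kips.

R_n/Ω ≈ 28.6 kips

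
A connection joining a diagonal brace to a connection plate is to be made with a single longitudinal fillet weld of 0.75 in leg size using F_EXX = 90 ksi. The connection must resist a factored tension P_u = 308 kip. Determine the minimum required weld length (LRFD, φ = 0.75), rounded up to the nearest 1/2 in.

L = 14.5 in

Throat t_e = 0.707 × 0.75 = 0.5302 in.
φr_n = 0.75 × 0.6 × 90 × 0.5302 = 21.48 kip/in.
L_req = P_u / φr_n = 308 / 21.48 = 14.34 in total.
Round up → use L = 14.5 in.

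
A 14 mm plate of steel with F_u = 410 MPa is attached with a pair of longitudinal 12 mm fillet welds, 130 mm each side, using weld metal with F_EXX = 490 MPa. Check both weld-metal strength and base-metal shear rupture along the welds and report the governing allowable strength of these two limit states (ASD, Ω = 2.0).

t_e = 0.707 × 12 = 8.484 mm; L = 260 mm.
Weld metal: R_n/Ω = (1/2.0) × 0.6 × 490 × 8.484 × 260 × 10⁻³ = 324.3 kN.
Base metal (shear rupture): R_n/Ω = (1/2.0) × 0.6 × 410 × 14 × 260 × 10⁻³ = 447.7 kN.
Governing: weld metal.

R_n/Ω ≈ 324 kN (weld metal governs)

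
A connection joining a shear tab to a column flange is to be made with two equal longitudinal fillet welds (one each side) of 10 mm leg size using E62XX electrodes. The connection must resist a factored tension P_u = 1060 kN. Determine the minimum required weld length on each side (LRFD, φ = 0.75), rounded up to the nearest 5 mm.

L = 270 mm on each side

E62XX → F_EXX = 620 MPa.
Throat t_e = 0.707 × 10 = 7.07 mm.
φr_n = 0.75 × 0.6 × 620 × 7.07 × 10⁻³ = 1.973 kN/mm.
L_req = P_u / φr_n = 1060 / 1.973 = 537.4 mm total.
Per side: 537.4 / 2 = 268.7 mm.
Round up → use L = 270 mm on each side.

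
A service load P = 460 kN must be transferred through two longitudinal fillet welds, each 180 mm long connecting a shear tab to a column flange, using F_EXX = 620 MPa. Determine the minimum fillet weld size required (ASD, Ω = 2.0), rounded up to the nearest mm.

Total weld length L = 360 mm.
Required throat t_e = P × Ω / (0.6 F_EXX × L) = 460 × 2.0 / (0.6 × 620 × 360 × 10⁻³) = 6.87 mm.
Required leg w = t_e / 0.707 = 9.717 mm → use 10 mm.

w = 10 mm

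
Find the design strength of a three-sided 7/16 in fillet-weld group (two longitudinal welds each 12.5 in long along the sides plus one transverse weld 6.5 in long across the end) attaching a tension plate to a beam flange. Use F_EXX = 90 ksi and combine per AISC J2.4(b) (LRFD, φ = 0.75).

t_e = 0.707 × 0.4375 = 0.3093 in.
R_nwl = 0.6 × 90 × 0.3093 × 25 = 417.6 kip (longitudinal, 2 welds).
R_nwt = 0.6 × 90 × 0.3093 × 6.5 = 108.6 kip (transverse, base value).
(i) R_nwl + R_nwt = 526.1 kip; (ii) 0.85 R_nwl + 1.5 R_nwt = 517.8 kip.
R_n = max = 526.1 kip [governs: (i)]; φR_n = 394.6 kip.

φR_n ≈ 395 kip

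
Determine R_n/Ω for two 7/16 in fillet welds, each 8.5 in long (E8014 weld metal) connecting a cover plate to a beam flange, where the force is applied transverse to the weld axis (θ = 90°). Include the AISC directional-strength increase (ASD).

E80XX → F_EXX = 80 ksi.
t_e = 0.707 × 0.4375 = 0.3093 in; A_we = 0.3093 × 17 = 5.258 in².
Directional factor: 1.0 + 0.5 sin^1.5(90°) = 1.5.
F_nw = 0.6 × 80 × 1.5 = 72 ksi.
R_n/Ω = (72 × 5.258) / 2.0 = 189.3 kips.

R_n/Ω ≈ 189 kips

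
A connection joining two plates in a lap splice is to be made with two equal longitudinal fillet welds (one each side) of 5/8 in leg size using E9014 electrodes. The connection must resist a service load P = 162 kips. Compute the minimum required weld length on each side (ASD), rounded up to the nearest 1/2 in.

E90XX → F_EXX = 90 ksi.
Throat t_e = 0.707 × 0.625 = 0.4419 in.
r_n/Ω = (0.6 × 90 × 0.4419) / 2.0 = 11.93 kip/in.
L_req = P / (r_n/Ω) = 162 / 11.93 = 13.58 in total.
Per side: 13.58 / 2 = 6.789 in.
Round up → use L = 7 in on each side.

L = 7 in on each side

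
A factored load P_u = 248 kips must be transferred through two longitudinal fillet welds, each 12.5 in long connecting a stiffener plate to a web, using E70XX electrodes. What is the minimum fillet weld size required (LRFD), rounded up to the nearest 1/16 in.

w = 1/2 in

E70XX → F_EXX = 70 ksi.
Total weld length L = 25 in.
Required throat t_e = P_u / (φ × 0.6 F_EXX × L) = 248 / (0.75 × 0.6 × 70 × 25) = 0.3149 in.
Required leg w = t_e / 0.707 = 0.4454 in → use 1/2 in.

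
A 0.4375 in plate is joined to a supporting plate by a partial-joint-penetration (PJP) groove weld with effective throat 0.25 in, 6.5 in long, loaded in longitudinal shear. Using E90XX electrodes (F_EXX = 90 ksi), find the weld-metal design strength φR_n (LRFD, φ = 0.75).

φR_n ≈ 65.8 kips

Effective throat (given) t_e = 0.25 in.
A_we = 0.25 × 6.5 = 1.625 in².
F_nw = 0.6 F_EXX = 54 ksi.
φR_n = 0.75 × 54 × 1.625 = 65.81 kips.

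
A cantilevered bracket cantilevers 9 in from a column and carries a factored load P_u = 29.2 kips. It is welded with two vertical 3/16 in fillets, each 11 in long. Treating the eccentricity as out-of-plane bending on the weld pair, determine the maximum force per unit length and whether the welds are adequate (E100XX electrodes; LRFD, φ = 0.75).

E100XX → F_EXX = 100 ksi.
L_w = 2 × 11 = 22 in; section modulus (unit throat) S = 2 × L²/6 = 40.33 in².
Direct shear f_v = P/L_w = 29.2/22 = 1.327 kip/in.
Moment M = P × e = 29.2 × 9 = 262.8 kip·in; bending f_b = M/S = 6.516 kip/in.
f_max = √(f_v² + f_b²) = √(1.327² + 6.516²) = 6.65 kip/in.
φr_n = 0.75 × 0.6 × 100 × (0.707 × 0.1875) = 5.965 kip/in → NOT adequate.

f_max ≈ 6.65 kip/in; NOT adequate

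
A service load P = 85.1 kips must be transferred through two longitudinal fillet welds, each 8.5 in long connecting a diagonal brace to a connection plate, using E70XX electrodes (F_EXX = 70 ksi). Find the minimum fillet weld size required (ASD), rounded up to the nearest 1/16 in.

w = 3/8 in

Total weld length L = 17 in.
Required throat t_e = P × Ω / (0.6 F_EXX × L) = 85.1 × 2.0 / (0.6 × 70 × 17) = 0.2384 in.
Required leg w = t_e / 0.707 = 0.3372 in → use 3/8 in.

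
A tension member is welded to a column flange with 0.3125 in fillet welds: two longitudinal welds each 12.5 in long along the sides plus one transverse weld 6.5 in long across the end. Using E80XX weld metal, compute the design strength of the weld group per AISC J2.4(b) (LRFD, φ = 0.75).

E80XX → F_EXX = 80 ksi.
t_e = 0.707 × 0.3125 = 0.2209 in.
R_nwl = 0.6 × 80 × 0.2209 × 25 = 265.1 kips (longitudinal, 2 welds).
R_nwt = 0.6 × 80 × 0.2209 × 6.5 = 68.93 kips (transverse, base value).
(i) R_nwl + R_nwt = 334.1 kips; (ii) 0.85 R_nwl + 1.5 R_nwt = 328.8 kips.
R_n = max = 334.1 kips [governs: (i)]; φR_n = 250.5 kips.

φR_n ≈ 251 kips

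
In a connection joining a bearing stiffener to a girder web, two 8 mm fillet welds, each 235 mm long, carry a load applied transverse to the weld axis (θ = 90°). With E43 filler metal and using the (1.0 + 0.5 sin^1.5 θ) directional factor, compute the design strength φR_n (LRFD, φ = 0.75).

E43XX → F_EXX = 430 MPa.
t_e = 0.707 × 8 = 5.656 mm; A_we = 5.656 × 470 = 2658 mm².
Directional factor: 1.0 + 0.5 sin^1.5(90°) = 1.5.
F_nw = 0.6 × 430 × 1.5 = 387 MPa.
φR_n = 0.75 × 387 × 2658 × 10⁻³ = 771.6 kN.

φR_n ≈ 772 kN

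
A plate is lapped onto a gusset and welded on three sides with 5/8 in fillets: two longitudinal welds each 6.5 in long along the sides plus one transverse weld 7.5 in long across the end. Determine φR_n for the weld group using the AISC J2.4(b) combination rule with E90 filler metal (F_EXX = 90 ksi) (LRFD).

φR_n ≈ 399 kips

t_e = 0.707 × 0.625 = 0.4419 in.
R_nwl = 0.6 × 90 × 0.4419 × 13 = 310.2 kips (longitudinal, 2 welds).
R_nwt = 0.6 × 90 × 0.4419 × 7.5 = 179 kips (transverse, base value).
(i) R_nwl + R_nwt = 489.2 kips; (ii) 0.85 R_nwl + 1.5 R_nwt = 532.1 kips.
R_n = max = 532.1 kips [governs: (ii)]; φR_n = 399.1 kips.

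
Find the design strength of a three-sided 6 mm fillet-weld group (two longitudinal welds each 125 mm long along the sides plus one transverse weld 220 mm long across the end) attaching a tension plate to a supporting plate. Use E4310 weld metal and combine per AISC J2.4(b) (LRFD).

φR_n ≈ 445 kN

E43XX → F_EXX = 430 MPa.
t_e = 0.707 × 6 = 4.242 mm.
R_nwl = 0.6 × 430 × 4.242 × 250 × 10⁻³ = 273.6 kN (longitudinal, 2 welds).
R_nwt = 0.6 × 430 × 4.242 × 220 × 10⁻³ = 240.8 kN (transverse, base value).
(i) R_nwl + R_nwt = 514.4 kN; (ii) 0.85 R_nwl + 1.5 R_nwt = 593.7 kN.
R_n = max = 593.7 kN [governs: (ii)]; φR_n = 445.3 kN.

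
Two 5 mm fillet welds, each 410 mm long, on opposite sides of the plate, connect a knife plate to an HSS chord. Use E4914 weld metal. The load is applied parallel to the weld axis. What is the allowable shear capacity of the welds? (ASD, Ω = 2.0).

E49XX → F_EXX = 490 MPa.
Effective throat t_e = 0.707 × 5 = 3.535 mm.
Total length L = 820 mm; A_we = 3.535 × 820 = 2899 mm².
F_nw = 0.6 F_EXX = 0.6 × 490 = 294 MPa.
R_n = 294 × 2899 × 10⁻³ = 852.2 kN; R_n/Ω = 852.2/2.0 = 426.1 kN.

R_n/Ω ≈ 426 kN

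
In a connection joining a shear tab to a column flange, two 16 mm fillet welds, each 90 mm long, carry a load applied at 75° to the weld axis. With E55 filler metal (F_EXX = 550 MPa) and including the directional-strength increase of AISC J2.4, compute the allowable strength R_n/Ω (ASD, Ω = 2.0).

t_e = 0.707 × 16 = 11.31 mm; A_we = 11.31 × 180 = 2036 mm².
Directional factor: 1.0 + 0.5 sin^1.5(75°) = 1.475.
F_nw = 0.6 × 550 × 1.475 = 486.6 MPa.
R_n/Ω = (486.6 × 2036) / 2.0 × 10⁻³ = 495.4 kN.

R_n/Ω ≈ 495 kN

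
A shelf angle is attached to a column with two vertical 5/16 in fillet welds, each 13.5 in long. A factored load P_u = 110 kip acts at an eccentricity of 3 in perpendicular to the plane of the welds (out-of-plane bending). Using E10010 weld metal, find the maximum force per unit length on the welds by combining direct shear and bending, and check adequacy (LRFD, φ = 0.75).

f_max ≈ 6.79 kip/in; adequate

E100XX → F_EXX = 100 ksi.
L_w = 2 × 13.5 = 27 in; section modulus (unit throat) S = 2 × L²/6 = 60.75 in².
Direct shear f_v = P/L_w = 110/27 = 4.074 kip/in.
Moment M = P × e = 110 × 3 = 330 kip·in; bending f_b = M/S = 5.432 kip/in.
f_max = √(f_v² + f_b²) = √(4.074² + 5.432²) = 6.79 kip/in.
φr_n = 0.75 × 0.6 × 100 × (0.707 × 0.3125) = 9.942 kip/in → adequate.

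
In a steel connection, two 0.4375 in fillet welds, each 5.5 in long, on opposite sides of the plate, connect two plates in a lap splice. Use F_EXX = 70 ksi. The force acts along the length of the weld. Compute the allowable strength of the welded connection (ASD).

R_n/Ω ≈ 71.5 kip

Effective throat t_e = 0.707 × 0.4375 = 0.3093 in.
Total length L = 11 in; A_we = 0.3093 × 11 = 3.402 in².
F_nw = 0.6 F_EXX = 0.6 × 70 = 42 ksi.
R_n = 42 × 3.402 = 142.9 kip; R_n/Ω = 142.9/2.0 = 71.45 kip.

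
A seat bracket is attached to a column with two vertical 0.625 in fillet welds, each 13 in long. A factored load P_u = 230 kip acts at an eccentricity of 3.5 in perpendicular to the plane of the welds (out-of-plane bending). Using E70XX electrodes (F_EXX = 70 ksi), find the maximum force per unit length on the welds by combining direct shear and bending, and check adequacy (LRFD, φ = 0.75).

f_max ≈ 16.8 kip/in; NOT adequate

L_w = 2 × 13 = 26 in; section modulus (unit throat) S = 2 × L²/6 = 56.33 in².
Direct shear f_v = P/L_w = 230/26 = 8.846 kip/in.
Moment M = P × e = 230 × 3.5 = 805 kip·in; bending f_b = M/S = 14.29 kip/in.
f_max = √(f_v² + f_b²) = √(8.846² + 14.29²) = 16.81 kip/in.
φr_n = 0.75 × 0.6 × 70 × (0.707 × 0.625) = 13.92 kip/in → NOT adequate.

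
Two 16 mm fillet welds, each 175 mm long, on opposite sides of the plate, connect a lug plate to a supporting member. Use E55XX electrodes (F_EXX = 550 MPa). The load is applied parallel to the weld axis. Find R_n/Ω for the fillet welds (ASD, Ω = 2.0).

Effective throat t_e = 0.707 × 16 = 11.31 mm.
Total length L = 350 mm; A_we = 11.31 × 350 = 3959 mm².
F_nw = 0.6 F_EXX = 0.6 × 550 = 330 MPa.
R_n = 330 × 3959 × 10⁻³ = 1307 kN; R_n/Ω = 1307/2.0 = 653.3 kN.

R_n/Ω ≈ 653 kN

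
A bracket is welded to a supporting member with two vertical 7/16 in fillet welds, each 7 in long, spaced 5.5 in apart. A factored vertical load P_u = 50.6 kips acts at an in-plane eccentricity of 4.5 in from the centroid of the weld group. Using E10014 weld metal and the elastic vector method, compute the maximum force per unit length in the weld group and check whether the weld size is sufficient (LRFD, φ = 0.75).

E100XX → F_EXX = 100 ksi.
Total weld length L_w = 14 in. Treat welds as unit-width lines.
Polar moment about centroid: J = 2[d³/12 + d(b/2)²] = 2[7³/12 + 7×2.75²] = 163 in³.
Direct shear f_v = P/L_w = 50.6 / 14 = 3.614 kip/in (vertical).
Torsion M = P·e = 50.6 × 4.5 = 227.7 kip·in.
Critical point at (x, y) = (2.75, 3.5) from centroid. f_tx = M·y/J = 4.888 kip/in; f_ty = M·x/J = 3.841 kip/in.
Resultant f_max = √[f_tx² + (f_v + f_ty)²] = √[4.888² + (3.614 + 3.841)²] = 8.914 kip/in.
Capacity per unit length: φr_n = 0.75 × 0.6 × 100 × (0.707 × 0.4375) = 13.92 kip/in.
8.914 ≤ 13.92 → adequate.

f_max ≈ 8.91 kip/in; adequate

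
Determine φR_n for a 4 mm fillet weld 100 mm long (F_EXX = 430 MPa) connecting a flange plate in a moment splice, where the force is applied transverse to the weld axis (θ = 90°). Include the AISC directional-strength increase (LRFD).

φR_n ≈ 82.1 kN

t_e = 0.707 × 4 = 2.828 mm; A_we = 2.828 × 100 = 282.8 mm².
Directional factor: 1.0 + 0.5 sin^1.5(90°) = 1.5.
F_nw = 0.6 × 430 × 1.5 = 387 MPa.
φR_n = 0.75 × 387 × 282.8 × 10⁻³ = 82.08 kN.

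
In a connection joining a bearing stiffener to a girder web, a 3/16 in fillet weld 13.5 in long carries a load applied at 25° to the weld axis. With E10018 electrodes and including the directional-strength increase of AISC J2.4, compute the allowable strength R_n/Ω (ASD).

E100XX → F_EXX = 100 ksi.
t_e = 0.707 × 0.1875 = 0.1326 in; A_we = 0.1326 × 13.5 = 1.79 in².
Directional factor: 1.0 + 0.5 sin^1.5(25°) = 1.137.
F_nw = 0.6 × 100 × 1.137 = 68.24 ksi.
R_n/Ω = (68.24 × 1.79) / 2.0 = 61.06 kips.

R_n/Ω ≈ 61.1 kips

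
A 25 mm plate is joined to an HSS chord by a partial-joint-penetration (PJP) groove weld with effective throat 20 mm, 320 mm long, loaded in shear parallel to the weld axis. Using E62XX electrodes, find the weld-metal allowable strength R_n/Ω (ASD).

R_n/Ω ≈ 1190 kN

E62XX → F_EXX = 620 MPa.
Effective throat (given) t_e = 20 mm.
A_we = 20 × 320 = 6400 mm².
F_nw = 0.6 F_EXX = 372 MPa.
R_n/Ω = (372 × 6400) / 2.0 × 10⁻³ = 1190 kN.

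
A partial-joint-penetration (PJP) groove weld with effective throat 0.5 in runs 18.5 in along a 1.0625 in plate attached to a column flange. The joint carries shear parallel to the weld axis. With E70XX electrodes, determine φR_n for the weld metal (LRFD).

φR_n ≈ 291 kip

E70XX → F_EXX = 70 ksi.
Effective throat (given) t_e = 0.5 in.
A_we = 0.5 × 18.5 = 9.25 in².
F_nw = 0.6 F_EXX = 42 ksi.
φR_n = 0.75 × 42 × 9.25 = 291.4 kip.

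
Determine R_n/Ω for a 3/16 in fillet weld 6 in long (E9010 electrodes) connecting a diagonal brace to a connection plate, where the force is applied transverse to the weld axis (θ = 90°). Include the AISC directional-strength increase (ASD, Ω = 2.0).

R_n/Ω ≈ 32.2 kip

E90XX → F_EXX = 90 ksi.
t_e = 0.707 × 0.1875 = 0.1326 in; A_we = 0.1326 × 6 = 0.7954 in².
Directional factor: 1.0 + 0.5 sin^1.5(90°) = 1.5.
F_nw = 0.6 × 90 × 1.5 = 81 ksi.
R_n/Ω = (81 × 0.7954) / 2.0 = 32.21 kip.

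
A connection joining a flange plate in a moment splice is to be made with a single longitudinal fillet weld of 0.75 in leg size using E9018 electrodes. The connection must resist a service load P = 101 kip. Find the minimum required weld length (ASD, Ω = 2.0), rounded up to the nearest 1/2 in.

L = 7.5 in

E90XX → F_EXX = 90 ksi.
Throat t_e = 0.707 × 0.75 = 0.5302 in.
r_n/Ω = (0.6 × 90 × 0.5302) / 2.0 = 14.32 kip/in.
L_req = P / (r_n/Ω) = 101 / 14.32 = 7.055 in total.
Round up → use L = 7.5 in.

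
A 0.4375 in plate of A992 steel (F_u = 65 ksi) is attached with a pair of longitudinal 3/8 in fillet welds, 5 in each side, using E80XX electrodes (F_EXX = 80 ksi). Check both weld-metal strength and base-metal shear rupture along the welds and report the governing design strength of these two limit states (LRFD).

t_e = 0.707 × 0.375 = 0.2651 in; L = 10 in.
Weld metal: φR_n = 0.75 × 0.6 × 80 × 0.2651 × 10 = 95.44 kip.
Base metal (shear rupture): φR_n = 0.75 × 0.6 × 65 × 0.4375 × 10 = 128 kip.
Governing: weld metal.

φR_n ≈ 95.4 kip (weld metal governs)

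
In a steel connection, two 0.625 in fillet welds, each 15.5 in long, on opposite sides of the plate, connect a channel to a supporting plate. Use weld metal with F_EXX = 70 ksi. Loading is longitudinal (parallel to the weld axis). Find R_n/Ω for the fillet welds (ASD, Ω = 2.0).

Effective throat t_e = 0.707 × 0.625 = 0.4419 in.
Total length L = 31 in; A_we = 0.4419 × 31 = 13.7 in².
F_nw = 0.6 F_EXX = 0.6 × 70 = 42 ksi.
R_n = 42 × 13.7 = 575.3 kip; R_n/Ω = 575.3/2.0 = 287.7 kip.

R_n/Ω ≈ 288 kip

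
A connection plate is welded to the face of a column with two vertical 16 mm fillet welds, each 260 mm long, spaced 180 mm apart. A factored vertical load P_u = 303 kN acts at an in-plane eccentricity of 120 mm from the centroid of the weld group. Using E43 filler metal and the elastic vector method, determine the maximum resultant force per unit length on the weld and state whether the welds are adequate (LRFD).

E43XX → F_EXX = 430 MPa.
Total weld length L_w = 520 mm. Treat welds as unit-width lines.
Polar moment about centroid: J = 2[d³/12 + d(b/2)²] = 2[260³/12 + 260×90²] = 7141000 mm³.
Direct shear f_v = P/L_w = 303×10³ / 520 = 582.7 N/mm (vertical).
Torsion M = P·e = 303×10³ × 120 = 36360000 N·mm.
Critical point at (x, y) = (90, 130) from centroid. f_tx = M·y/J = 661.9 N/mm; f_ty = M·x/J = 458.2 N/mm.
Resultant f_max = √[f_tx² + (f_v + f_ty)²] = √[661.9² + (582.7 + 458.2)²] = 1234 N/mm.
Capacity per unit length: φr_n = 0.75 × 0.6 × 430 × (0.707 × 16) = 2189 N/mm.
1234 ≤ 2189 → adequate.

f_max ≈ 1230 N/mm; adequate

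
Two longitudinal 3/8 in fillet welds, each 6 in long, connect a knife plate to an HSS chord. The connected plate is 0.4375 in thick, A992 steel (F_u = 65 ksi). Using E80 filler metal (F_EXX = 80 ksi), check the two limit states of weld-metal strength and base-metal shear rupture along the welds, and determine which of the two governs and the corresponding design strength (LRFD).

t_e = 0.707 × 0.375 = 0.2651 in; L = 12 in.
Weld metal: φR_n = 0.75 × 0.6 × 80 × 0.2651 × 12 = 114.5 kip.
Base metal (shear rupture): φR_n = 0.75 × 0.6 × 65 × 0.4375 × 12 = 153.6 kip.
Governing: weld metal.

φR_n ≈ 115 kip (weld metal governs)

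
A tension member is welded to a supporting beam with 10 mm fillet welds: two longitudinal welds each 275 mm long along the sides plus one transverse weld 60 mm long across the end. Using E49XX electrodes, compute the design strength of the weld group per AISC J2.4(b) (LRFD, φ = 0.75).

φR_n ≈ 951 kN

E49XX → F_EXX = 490 MPa.
t_e = 0.707 × 10 = 7.07 mm.
R_nwl = 0.6 × 490 × 7.07 × 550 × 10⁻³ = 1143 kN (longitudinal, 2 welds).
R_nwt = 0.6 × 490 × 7.07 × 60 × 10⁻³ = 124.7 kN (transverse, base value).
(i) R_nwl + R_nwt = 1268 kN; (ii) 0.85 R_nwl + 1.5 R_nwt = 1159 kN.
R_n = max = 1268 kN [governs: (i)]; φR_n = 951 kN.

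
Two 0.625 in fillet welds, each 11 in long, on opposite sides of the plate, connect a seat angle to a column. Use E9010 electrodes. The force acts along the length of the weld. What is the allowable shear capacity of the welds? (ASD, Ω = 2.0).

E90XX → F_EXX = 90 ksi.
Effective throat t_e = 0.707 × 0.625 = 0.4419 in.
Total length L = 22 in; A_we = 0.4419 × 22 = 9.721 in².
F_nw = 0.6 F_EXX = 0.6 × 90 = 54 ksi.
R_n = 54 × 9.721 = 524.9 kips; R_n/Ω = 524.9/2.0 = 262.5 kips.

R_n/Ω ≈ 262 kips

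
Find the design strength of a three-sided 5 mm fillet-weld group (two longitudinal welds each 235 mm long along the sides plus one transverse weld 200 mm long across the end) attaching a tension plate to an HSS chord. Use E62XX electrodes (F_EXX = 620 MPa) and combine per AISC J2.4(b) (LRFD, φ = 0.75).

t_e = 0.707 × 5 = 3.535 mm.
R_nwl = 0.6 × 620 × 3.535 × 470 × 10⁻³ = 618.1 kN (longitudinal, 2 welds).
R_nwt = 0.6 × 620 × 3.535 × 200 × 10⁻³ = 263 kN (transverse, base value).
(i) R_nwl + R_nwt = 881.1 kN; (ii) 0.85 R_nwl + 1.5 R_nwt = 919.9 kN.
R_n = max = 919.9 kN [governs: (ii)]; φR_n = 689.9 kN.

φR_n ≈ 690 kN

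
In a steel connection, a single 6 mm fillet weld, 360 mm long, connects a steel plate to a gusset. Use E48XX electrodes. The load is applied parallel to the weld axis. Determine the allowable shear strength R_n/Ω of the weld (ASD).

E48XX → F_EXX = 480 MPa.
Effective throat t_e = 0.707 × 6 = 4.242 mm.
Total length L = 360 mm; A_we = 4.242 × 360 = 1527 mm².
F_nw = 0.6 F_EXX = 0.6 × 480 = 288 MPa.
R_n = 288 × 1527 × 10⁻³ = 439.8 kN; R_n/Ω = 439.8/2.0 = 219.9 kN.

R_n/Ω ≈ 220 kN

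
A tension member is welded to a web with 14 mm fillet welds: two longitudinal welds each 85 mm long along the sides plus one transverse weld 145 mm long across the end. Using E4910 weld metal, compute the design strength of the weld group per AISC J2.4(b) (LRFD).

φR_n ≈ 790 kN

E49XX → F_EXX = 490 MPa.
t_e = 0.707 × 14 = 9.898 mm.
R_nwl = 0.6 × 490 × 9.898 × 170 × 10⁻³ = 494.7 kN (longitudinal, 2 welds).
R_nwt = 0.6 × 490 × 9.898 × 145 × 10⁻³ = 422 kN (transverse, base value).
(i) R_nwl + R_nwt = 916.7 kN; (ii) 0.85 R_nwl + 1.5 R_nwt = 1053 kN.
R_n = max = 1053 kN [governs: (ii)]; φR_n = 790.1 kN.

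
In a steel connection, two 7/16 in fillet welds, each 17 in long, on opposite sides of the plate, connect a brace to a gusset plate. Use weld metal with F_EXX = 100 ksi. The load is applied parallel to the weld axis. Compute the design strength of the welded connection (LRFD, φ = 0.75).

φR_n ≈ 473 kips

Effective throat t_e = 0.707 × 0.4375 = 0.3093 in.
Total length L = 34 in; A_we = 0.3093 × 34 = 10.52 in².
F_nw = 0.6 F_EXX = 0.6 × 100 = 60 ksi.
φR_n = 0.75 × 60 × 10.52 = 473.2 kips.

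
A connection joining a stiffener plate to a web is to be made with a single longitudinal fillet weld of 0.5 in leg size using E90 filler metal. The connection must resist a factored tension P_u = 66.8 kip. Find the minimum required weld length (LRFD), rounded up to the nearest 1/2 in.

L = 5 in

E90XX → F_EXX = 90 ksi.
Throat t_e = 0.707 × 0.5 = 0.3535 in.
φr_n = 0.75 × 0.6 × 90 × 0.3535 = 14.32 kip/in.
L_req = P_u / φr_n = 66.8 / 14.32 = 4.666 in total.
Round up → use L = 5 in.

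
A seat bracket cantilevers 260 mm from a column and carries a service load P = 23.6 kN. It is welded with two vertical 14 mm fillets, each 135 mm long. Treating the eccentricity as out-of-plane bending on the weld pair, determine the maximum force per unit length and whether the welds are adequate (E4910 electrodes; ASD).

f_max ≈ 1010 N/mm; adequate

E49XX → F_EXX = 490 MPa.
L_w = 2 × 135 = 270 mm; section modulus (unit throat) S = 2 × L²/6 = 6075 mm².
Direct shear f_v = P/L_w = 23.6×10³/270 = 87.41 N/mm.
Moment M = P × e = 23.6×10³ × 260 = 6136000 N·mm; bending f_b = M/S = 1010 N/mm.
f_max = √(f_v² + f_b²) = √(87.41² + 1010²) = 1014 N/mm.
r_n/Ω = (1/2.0) × 0.6 × 490 × (0.707 × 14) = 1455 N/mm → adequate.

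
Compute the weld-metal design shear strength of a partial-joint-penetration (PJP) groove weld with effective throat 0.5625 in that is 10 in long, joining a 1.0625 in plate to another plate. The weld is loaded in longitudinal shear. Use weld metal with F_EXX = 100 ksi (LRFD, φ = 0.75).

Effective throat (given) t_e = 0.5625 in.
A_we = 0.5625 × 10 = 5.625 in².
F_nw = 0.6 F_EXX = 60 ksi.
φR_n = 0.75 × 60 × 5.625 = 253.1 kips.

φR_n ≈ 253 kips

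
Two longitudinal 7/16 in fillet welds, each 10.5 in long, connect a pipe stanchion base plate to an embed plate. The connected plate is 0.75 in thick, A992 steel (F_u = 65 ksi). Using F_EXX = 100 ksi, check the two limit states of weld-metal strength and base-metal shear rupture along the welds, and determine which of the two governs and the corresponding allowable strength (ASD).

R_n/Ω ≈ 195 kips (weld metal governs)

t_e = 0.707 × 0.4375 = 0.3093 in; L = 21 in.
Weld metal: R_n/Ω = (1/2.0) × 0.6 × 100 × 0.3093 × 21 = 194.9 kips.
Base metal (shear rupture): R_n/Ω = (1/2.0) × 0.6 × 65 × 0.75 × 21 = 307.1 kips.
Governing: weld metal.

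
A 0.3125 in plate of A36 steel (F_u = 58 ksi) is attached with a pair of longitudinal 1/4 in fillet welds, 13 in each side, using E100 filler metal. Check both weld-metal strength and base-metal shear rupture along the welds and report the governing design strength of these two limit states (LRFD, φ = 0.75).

E100XX → F_EXX = 100 ksi.
t_e = 0.707 × 0.25 = 0.1767 in; L = 26 in.
Weld metal: φR_n = 0.75 × 0.6 × 100 × 0.1767 × 26 = 206.8 kip.
Base metal (shear rupture): φR_n = 0.75 × 0.6 × 58 × 0.3125 × 26 = 212.1 kip.
Governing: weld metal.

φR_n ≈ 207 kip (weld metal governs)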